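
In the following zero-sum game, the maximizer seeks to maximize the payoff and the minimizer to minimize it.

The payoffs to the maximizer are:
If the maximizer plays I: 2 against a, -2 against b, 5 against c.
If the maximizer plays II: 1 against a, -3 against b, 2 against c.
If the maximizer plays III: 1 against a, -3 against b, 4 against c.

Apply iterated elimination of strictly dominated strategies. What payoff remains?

Column a is strictly dominated by b for the minimizer (-2<2, -3<1, -3<1); eliminate a.
Row III is strictly dominated by row I (-2>-3, 5>4); eliminate III.
Row II is strictly dominated by row I (-2>-3, 5>2); eliminate II.
Column c is strictly dominated by b for the minimizer (-2<5); eliminate c.
Only (I, b) remains, with payoff -2.

-2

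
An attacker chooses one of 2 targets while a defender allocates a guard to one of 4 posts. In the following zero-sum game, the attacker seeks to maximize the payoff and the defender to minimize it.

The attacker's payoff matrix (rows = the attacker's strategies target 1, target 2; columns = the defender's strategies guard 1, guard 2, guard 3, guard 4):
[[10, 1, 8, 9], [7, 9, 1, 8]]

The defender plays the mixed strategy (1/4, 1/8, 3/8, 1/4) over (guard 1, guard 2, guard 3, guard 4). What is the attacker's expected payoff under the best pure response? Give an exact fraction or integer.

63/8

target 1: (10)·(1/4) + (1)·(1/8) + (8)·(3/8) + (9)·(1/4) = 63/8.
target 2: (7)·(1/4) + (9)·(1/8) + (1)·(3/8) + (8)·(1/4) = 21/4.
The best pure response is target 1 with expected payoff 63/8.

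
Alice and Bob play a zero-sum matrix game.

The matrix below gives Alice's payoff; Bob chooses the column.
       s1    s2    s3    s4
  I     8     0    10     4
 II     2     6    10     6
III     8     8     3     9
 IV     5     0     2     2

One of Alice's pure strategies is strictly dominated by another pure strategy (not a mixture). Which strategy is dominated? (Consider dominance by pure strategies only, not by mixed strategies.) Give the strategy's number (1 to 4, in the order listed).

4

Compare IV with III: 8 > 5, 8 > 0, 3 > 2, 9 > 2.
So III strictly dominates IV for Alice; IV is strictly dominated.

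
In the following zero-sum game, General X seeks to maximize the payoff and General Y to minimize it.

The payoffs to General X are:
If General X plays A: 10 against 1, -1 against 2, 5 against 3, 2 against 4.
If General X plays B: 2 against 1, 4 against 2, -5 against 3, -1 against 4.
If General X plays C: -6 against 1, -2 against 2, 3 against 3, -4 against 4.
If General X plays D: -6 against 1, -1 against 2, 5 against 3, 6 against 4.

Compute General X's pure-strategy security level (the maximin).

-1

The worst-case payoff for each row is A: -1, B: -5, C: -6, D: -6.
The best of these is -1.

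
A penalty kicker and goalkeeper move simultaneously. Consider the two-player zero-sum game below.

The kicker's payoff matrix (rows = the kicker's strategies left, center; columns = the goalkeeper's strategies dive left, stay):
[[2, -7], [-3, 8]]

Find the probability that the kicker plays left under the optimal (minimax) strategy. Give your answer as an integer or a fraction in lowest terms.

11/20

Row minima are -7 and -3, so the kicker's maximin is -3; column maxima are 2 and 8, so the goalkeeper's minimax is 2. These differ, so the equilibrium is in mixed strategies.
Let the kicker play left with probability p. The goalkeeper is indifferent when 2p − 3(1−p) = −7p + 8(1−p), giving p = 11/20.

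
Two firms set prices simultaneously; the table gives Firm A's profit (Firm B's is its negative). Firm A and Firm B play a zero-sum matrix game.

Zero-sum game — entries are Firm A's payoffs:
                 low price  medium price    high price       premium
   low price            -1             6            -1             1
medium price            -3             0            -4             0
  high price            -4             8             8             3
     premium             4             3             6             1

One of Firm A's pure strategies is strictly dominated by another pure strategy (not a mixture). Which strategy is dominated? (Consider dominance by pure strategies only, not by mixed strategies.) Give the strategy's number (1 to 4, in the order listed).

2

Compare medium price with low price: -1 > -3, 6 > 0, -1 > -4, 1 > 0.
So low price strictly dominates medium price for Firm A; medium price is strictly dominated.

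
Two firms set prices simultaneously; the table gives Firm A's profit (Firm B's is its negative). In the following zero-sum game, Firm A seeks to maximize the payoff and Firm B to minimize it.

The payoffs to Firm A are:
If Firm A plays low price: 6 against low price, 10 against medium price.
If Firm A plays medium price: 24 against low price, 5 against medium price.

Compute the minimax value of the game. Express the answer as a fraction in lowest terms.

Row minima are 6 and 5, so Firm A's maximin is 6; column maxima are 24 and 10, so Firm B's minimax is 10. These differ, so the equilibrium is in mixed strategies.
Let Firm A play low price with probability p. Firm B is indifferent when 6p + 24(1−p) = 10p + 5(1−p), giving p = 19/23.
Let Firm B play low price with probability q. Firm A is indifferent when 6q + 10(1−q) = 24q + 5(1−q), giving q = 5/23.
The value is 6·(5/23) + (10)·(18/23) = 210/23.

210/23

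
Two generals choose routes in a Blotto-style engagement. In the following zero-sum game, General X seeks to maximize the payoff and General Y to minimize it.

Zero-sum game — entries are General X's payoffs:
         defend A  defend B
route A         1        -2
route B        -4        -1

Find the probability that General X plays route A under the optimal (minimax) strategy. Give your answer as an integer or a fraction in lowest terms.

Row minima are -2 and -4, so General X's maximin is -2; column maxima are 1 and -1, so General Y's minimax is -1. These differ, so the equilibrium is in mixed strategies.
Let General X play route A with probability p. General Y is indifferent when p − 4(1−p) = −2p − (1−p), giving p = 1/2.

1/2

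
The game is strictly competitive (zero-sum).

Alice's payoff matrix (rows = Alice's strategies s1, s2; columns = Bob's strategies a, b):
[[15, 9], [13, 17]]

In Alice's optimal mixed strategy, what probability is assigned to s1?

2/5

Row minima are 9 and 13, so Alice's maximin is 13; column maxima are 15 and 17, so Bob's minimax is 15. These differ, so the equilibrium is in mixed strategies.
Let Alice play s1 with probability p. Bob is indifferent when 15p + 13(1−p) = 9p + 17(1−p), giving p = 2/5.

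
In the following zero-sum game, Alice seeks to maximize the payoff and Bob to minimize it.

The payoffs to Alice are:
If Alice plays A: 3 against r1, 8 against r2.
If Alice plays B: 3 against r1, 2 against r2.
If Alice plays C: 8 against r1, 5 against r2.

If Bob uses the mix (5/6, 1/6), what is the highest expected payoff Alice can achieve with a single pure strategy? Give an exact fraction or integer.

15/2

A: (3)·(5/6) + (8)·(1/6) = 23/6.
B: (3)·(5/6) + (2)·(1/6) = 17/6.
C: (8)·(5/6) + (5)·(1/6) = 15/2.
The best pure response is C with expected payoff 15/2.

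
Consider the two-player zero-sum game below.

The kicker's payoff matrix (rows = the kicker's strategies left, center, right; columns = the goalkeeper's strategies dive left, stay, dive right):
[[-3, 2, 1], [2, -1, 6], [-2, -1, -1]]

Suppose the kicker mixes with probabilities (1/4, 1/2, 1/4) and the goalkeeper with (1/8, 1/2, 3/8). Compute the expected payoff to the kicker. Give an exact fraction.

31/32

Against (1/8, 1/2, 3/8), each row's expected payoff is left: 1; center: 2; right: -9/8.
Taking the (1/4, 1/2, 1/4)-weighted average: (1/4)·(1) + (1/2)·(2) + (1/4)·(-9/8) = 31/32.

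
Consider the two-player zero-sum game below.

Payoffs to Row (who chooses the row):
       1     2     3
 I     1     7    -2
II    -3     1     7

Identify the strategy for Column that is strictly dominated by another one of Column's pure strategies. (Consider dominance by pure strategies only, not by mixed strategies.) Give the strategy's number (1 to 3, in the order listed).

2

Column prefers columns that give Row less. Compare 2 with 1: 1 < 7, -3 < 1.
So 1 strictly dominates 2 for Column; 2 is strictly dominated.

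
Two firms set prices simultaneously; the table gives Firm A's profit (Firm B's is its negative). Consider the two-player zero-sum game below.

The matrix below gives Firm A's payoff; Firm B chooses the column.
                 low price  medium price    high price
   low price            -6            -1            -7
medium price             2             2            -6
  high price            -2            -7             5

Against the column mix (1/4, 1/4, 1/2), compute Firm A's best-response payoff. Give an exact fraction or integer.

low price: (-6)·(1/4) + (-1)·(1/4) + (-7)·(1/2) = -21/4.
medium price: (2)·(1/4) + (2)·(1/4) + (-6)·(1/2) = -2.
high price: (-2)·(1/4) + (-7)·(1/4) + (5)·(1/2) = 1/4.
The best pure response is high price with expected payoff 1/4.

1/4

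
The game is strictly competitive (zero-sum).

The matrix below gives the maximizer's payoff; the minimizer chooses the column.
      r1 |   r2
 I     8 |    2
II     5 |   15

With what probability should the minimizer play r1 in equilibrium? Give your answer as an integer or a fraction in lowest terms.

13/16

Row minima are 2 and 5, so the maximizer's maximin is 5; column maxima are 8 and 15, so the minimizer's minimax is 8. These differ, so the equilibrium is in mixed strategies.
Let the minimizer play r1 with probability q. The maximizer is indifferent when 8q + 2(1−q) = 5q + 15(1−q), giving q = 13/16.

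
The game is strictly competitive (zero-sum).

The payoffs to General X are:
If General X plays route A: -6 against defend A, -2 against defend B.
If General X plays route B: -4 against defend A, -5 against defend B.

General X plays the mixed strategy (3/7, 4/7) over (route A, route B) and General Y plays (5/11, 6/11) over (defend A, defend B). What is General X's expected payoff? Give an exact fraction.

-326/77

Against (5/11, 6/11), each row's expected payoff is route A: -42/11; route B: -50/11.
Taking the (3/7, 4/7)-weighted average: (3/7)·(-42/11) + (4/7)·(-50/11) = -326/77.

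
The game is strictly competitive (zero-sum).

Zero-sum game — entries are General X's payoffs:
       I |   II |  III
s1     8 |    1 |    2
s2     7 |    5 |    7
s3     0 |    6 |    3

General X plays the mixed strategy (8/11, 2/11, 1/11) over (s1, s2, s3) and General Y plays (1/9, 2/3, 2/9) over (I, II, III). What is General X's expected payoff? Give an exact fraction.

32/11

Against (1/9, 2/3, 2/9), each row's expected payoff is s1: 2; s2: 17/3; s3: 14/3.
Taking the (8/11, 2/11, 1/11)-weighted average: (8/11)·(2) + (2/11)·(17/3) + (1/11)·(14/3) = 32/11.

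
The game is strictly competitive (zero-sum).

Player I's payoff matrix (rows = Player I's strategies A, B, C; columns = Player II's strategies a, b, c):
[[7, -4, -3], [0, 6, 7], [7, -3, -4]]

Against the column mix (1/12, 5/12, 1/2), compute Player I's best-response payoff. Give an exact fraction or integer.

6

A: (7)·(1/12) + (-4)·(5/12) + (-3)·(1/2) = -31/12.
B: (0)·(1/12) + (6)·(5/12) + (7)·(1/2) = 6.
C: (7)·(1/12) + (-3)·(5/12) + (-4)·(1/2) = -8/3.
The best pure response is B with expected payoff 6.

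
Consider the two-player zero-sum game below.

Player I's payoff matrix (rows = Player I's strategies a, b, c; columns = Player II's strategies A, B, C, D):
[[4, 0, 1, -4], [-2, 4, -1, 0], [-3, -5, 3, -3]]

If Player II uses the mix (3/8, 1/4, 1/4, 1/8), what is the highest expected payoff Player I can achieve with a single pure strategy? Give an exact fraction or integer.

5/4

a: (4)·(3/8) + (0)·(1/4) + (1)·(1/4) + (-4)·(1/8) = 5/4.
b: (-2)·(3/8) + (4)·(1/4) + (-1)·(1/4) + (0)·(1/8) = 0.
c: (-3)·(3/8) + (-5)·(1/4) + (3)·(1/4) + (-3)·(1/8) = -2.
The best pure response is a with expected payoff 5/4.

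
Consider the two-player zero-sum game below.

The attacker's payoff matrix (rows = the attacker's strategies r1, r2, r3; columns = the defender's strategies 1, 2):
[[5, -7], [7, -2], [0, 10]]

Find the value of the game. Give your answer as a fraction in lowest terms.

Row r1 is strictly dominated by row r2, so the attacker never plays it.
The remaining 2×2 game on (r2, r3) × (1, 2) has no saddle point. Let the attacker play r2 with probability p; indifference gives 7p = −2p + 10(1−p), so p = 10/19.
Similarly the defender's optimal q on 1 is 12/19, and the value is 7·(12/19) + (-2)·(7/19) = 70/19.

70/19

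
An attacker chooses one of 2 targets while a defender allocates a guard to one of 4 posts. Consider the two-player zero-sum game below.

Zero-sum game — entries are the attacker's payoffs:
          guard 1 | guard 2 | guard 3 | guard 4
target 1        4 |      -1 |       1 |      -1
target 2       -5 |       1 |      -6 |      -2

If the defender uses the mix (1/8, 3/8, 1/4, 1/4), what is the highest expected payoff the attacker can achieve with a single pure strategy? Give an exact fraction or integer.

target 1: (4)·(1/8) + (-1)·(3/8) + (1)·(1/4) + (-1)·(1/4) = 1/8.
target 2: (-5)·(1/8) + (1)·(3/8) + (-6)·(1/4) + (-2)·(1/4) = -9/4.
The best pure response is target 1 with expected payoff 1/8.

1/8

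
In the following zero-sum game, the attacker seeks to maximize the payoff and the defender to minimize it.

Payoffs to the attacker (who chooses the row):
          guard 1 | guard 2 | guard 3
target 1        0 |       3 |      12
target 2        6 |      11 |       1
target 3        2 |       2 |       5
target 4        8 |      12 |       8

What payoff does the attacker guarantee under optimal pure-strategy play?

Row minima: 0, 1, 2, 8 → the attacker's maximin is 8.
Column maxima: 8, 12, 12 → the defender's minimax is 8.
They coincide at (target 4, guard 1), so the value is 8.

8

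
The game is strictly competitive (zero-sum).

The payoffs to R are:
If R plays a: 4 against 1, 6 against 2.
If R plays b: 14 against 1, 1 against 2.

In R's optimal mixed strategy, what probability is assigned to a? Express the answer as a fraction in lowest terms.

13/15

Row minima are 4 and 1, so R's maximin is 4; column maxima are 14 and 6, so C's minimax is 6. These differ, so the equilibrium is in mixed strategies.
Let R play a with probability p. C is indifferent when 4p + 14(1−p) = 6p + (1−p), giving p = 13/15.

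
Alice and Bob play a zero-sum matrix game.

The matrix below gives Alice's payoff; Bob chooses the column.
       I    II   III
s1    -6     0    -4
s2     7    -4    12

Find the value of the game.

-24/17

Column III is strictly dominated by I for Bob (it gives Alice more in every row).
The remaining 2×2 game on (s1, s2) × (I, II) has no saddle point. Let Alice play s1 with probability p; indifference gives −6p + 7(1−p) = −4(1−p), so p = 11/17.
Similarly Bob's optimal q on I is 4/17, and the value is -6·(4/17) + (0)·(13/17) = -24/17.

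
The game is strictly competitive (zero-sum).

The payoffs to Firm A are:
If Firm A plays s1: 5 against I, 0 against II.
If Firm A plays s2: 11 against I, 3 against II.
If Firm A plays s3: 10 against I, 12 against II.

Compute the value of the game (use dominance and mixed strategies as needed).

51/5

Row s1 is strictly dominated by row s2, so Firm A never plays it.
The remaining 2×2 game on (s2, s3) × (I, II) has no saddle point. Let Firm A play s2 with probability p; indifference gives 11p + 10(1−p) = 3p + 12(1−p), so p = 1/5.
Similarly Firm B's optimal q on I is 9/10, and the value is 11·(9/10) + (3)·(1/10) = 51/5.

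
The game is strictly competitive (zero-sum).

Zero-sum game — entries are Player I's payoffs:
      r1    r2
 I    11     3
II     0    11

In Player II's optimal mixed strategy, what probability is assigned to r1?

8/19

Row minima are 3 and 0, so Player I's maximin is 3; column maxima are 11 and 11, so Player II's minimax is 11. These differ, so the equilibrium is in mixed strategies.
Let Player II play r1 with probability q. Player I is indifferent when 11q + 3(1−q) = 11(1−q), giving q = 8/19.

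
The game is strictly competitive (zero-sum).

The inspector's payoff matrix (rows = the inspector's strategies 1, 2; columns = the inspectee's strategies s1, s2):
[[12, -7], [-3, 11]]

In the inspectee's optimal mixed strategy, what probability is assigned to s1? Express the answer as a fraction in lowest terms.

Row minima are -7 and -3, so the inspector's maximin is -3; column maxima are 12 and 11, so the inspectee's minimax is 11. These differ, so the equilibrium is in mixed strategies.
Let the inspectee play s1 with probability q. The inspector is indifferent when 12q − 7(1−q) = −3q + 11(1−q), giving q = 6/11.

6/11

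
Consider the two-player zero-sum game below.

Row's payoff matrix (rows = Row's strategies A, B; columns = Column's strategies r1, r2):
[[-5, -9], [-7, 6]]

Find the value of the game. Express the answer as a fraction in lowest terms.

-93/17

Row minima are -9 and -7, so Row's maximin is -7; column maxima are -5 and 6, so Column's minimax is -5. These differ, so the equilibrium is in mixed strategies.
Let Row play A with probability p. Column is indifferent when −5p − 7(1−p) = −9p + 6(1−p), giving p = 13/17.
Let Column play r1 with probability q. Row is indifferent when −5q − 9(1−q) = −7q + 6(1−q), giving q = 15/17.
The value is -5·(15/17) + (-9)·(2/17) = -93/17.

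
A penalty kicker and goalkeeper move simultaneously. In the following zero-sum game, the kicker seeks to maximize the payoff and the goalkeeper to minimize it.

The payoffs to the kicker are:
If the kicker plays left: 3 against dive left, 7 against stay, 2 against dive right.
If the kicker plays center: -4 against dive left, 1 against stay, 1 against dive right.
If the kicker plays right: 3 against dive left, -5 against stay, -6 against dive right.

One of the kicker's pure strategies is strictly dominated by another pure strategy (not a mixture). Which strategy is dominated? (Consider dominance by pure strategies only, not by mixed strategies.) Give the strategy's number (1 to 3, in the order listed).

Compare center with left: 3 > -4, 7 > 1, 2 > 1.
So left strictly dominates center for the kicker; center is strictly dominated.

2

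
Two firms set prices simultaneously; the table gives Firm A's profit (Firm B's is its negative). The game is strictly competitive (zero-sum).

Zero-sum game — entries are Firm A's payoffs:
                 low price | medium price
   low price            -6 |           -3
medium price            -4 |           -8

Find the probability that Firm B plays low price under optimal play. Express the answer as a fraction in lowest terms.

5/7

Row minima are -6 and -8, so Firm A's maximin is -6; column maxima are -4 and -3, so Firm B's minimax is -4. These differ, so the equilibrium is in mixed strategies.
Let Firm B play low price with probability q. Firm A is indifferent when −6q − 3(1−q) = −4q − 8(1−q), giving q = 5/7.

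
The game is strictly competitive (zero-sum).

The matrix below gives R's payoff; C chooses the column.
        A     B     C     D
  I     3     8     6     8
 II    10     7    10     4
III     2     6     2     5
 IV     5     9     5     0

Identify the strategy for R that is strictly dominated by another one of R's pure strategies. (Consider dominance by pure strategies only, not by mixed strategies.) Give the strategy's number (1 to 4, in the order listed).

Compare III with I: 3 > 2, 8 > 6, 6 > 2, 8 > 5.
So I strictly dominates III for R; III is strictly dominated.

3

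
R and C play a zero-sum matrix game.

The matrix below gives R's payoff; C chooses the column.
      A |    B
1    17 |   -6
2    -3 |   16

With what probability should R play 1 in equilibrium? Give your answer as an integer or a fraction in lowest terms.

19/42

Row minima are -6 and -3, so R's maximin is -3; column maxima are 17 and 16, so C's minimax is 16. These differ, so the equilibrium is in mixed strategies.
Let R play 1 with probability p. C is indifferent when 17p − 3(1−p) = −6p + 16(1−p), giving p = 19/42.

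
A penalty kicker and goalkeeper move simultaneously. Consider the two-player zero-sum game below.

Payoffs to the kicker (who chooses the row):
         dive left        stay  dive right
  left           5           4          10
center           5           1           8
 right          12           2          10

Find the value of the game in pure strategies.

4

Row minima: 4, 1, 2 → the kicker's maximin is 4.
Column maxima: 12, 4, 10 → the goalkeeper's minimax is 4.
They coincide at (left, stay), so the value is 4.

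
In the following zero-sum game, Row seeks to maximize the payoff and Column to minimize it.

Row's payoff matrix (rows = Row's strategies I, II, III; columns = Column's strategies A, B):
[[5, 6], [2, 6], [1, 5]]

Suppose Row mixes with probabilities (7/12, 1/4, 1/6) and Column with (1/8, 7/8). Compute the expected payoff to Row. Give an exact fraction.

Against (1/8, 7/8), each row's expected payoff is I: 47/8; II: 11/2; III: 9/2.
Taking the (7/12, 1/4, 1/6)-weighted average: (7/12)·(47/8) + (1/4)·(11/2) + (1/6)·(9/2) = 533/96.

533/96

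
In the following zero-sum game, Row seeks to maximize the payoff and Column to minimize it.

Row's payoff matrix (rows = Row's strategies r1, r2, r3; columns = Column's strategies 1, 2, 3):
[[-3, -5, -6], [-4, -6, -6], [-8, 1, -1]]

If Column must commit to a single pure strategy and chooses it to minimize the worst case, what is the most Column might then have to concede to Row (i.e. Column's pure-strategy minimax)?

The worst case (largest entry) in each column is 1: -3, 2: 1, 3: -1.
The best (smallest) of these is -3.

-3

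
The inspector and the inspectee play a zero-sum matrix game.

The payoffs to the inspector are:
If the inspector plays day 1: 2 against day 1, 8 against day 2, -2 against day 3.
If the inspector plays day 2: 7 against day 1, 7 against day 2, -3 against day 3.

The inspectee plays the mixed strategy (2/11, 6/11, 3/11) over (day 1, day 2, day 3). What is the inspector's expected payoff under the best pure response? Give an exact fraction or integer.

day 1: (2)·(2/11) + (8)·(6/11) + (-2)·(3/11) = 46/11.
day 2: (7)·(2/11) + (7)·(6/11) + (-3)·(3/11) = 47/11.
The best pure response is day 2 with expected payoff 47/11.

47/11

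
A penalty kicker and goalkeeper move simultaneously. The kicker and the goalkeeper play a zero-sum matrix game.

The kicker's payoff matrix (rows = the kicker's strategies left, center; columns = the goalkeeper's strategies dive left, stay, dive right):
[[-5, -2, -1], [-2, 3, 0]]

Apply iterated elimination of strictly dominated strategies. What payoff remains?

-2

Row left is strictly dominated by row center (-2>-5, 3>-2, 0>-1); eliminate left.
Column dive right is strictly dominated by dive left for the goalkeeper (-2<0); eliminate dive right.
Column stay is strictly dominated by dive left for the goalkeeper (-2<3); eliminate stay.
Only (center, dive left) remains, with payoff -2.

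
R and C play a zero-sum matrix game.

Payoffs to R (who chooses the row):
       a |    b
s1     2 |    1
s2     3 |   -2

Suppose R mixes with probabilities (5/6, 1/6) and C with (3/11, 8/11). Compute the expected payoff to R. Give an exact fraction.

Against (3/11, 8/11), each row's expected payoff is s1: 14/11; s2: -7/11.
Taking the (5/6, 1/6)-weighted average: (5/6)·(14/11) + (1/6)·(-7/11) = 21/22.

21/22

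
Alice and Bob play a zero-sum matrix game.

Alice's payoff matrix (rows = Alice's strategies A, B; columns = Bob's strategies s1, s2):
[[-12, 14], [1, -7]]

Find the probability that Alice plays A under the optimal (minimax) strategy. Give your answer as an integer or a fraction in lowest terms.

Row minima are -12 and -7, so Alice's maximin is -7; column maxima are 1 and 14, so Bob's minimax is 1. These differ, so the equilibrium is in mixed strategies.
Let Alice play A with probability p. Bob is indifferent when −12p + (1−p) = 14p − 7(1−p), giving p = 4/17.

4/17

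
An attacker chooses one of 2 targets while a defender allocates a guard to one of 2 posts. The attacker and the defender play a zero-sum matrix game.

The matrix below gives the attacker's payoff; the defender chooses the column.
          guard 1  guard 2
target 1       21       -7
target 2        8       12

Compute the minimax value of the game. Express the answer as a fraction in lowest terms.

Row minima are -7 and 8, so the attacker's maximin is 8; column maxima are 21 and 12, so the defender's minimax is 12. These differ, so the equilibrium is in mixed strategies.
Let the attacker play target 1 with probability p. The defender is indifferent when 21p + 8(1−p) = −7p + 12(1−p), giving p = 1/8.
Let the defender play guard 1 with probability q. The attacker is indifferent when 21q − 7(1−q) = 8q + 12(1−q), giving q = 19/32.
The value is 21·(19/32) + (-7)·(13/32) = 77/8.

77/8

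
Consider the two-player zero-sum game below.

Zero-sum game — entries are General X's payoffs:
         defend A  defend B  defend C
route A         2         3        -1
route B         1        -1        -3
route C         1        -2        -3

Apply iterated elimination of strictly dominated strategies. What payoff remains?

-1

Row route C is strictly dominated by row route A (2>1, 3>-2, -1>-3); eliminate route C.
Column defend B is strictly dominated by defend C for General Y (-1<3, -3<-1); eliminate defend B.
Row route B is strictly dominated by row route A (2>1, -1>-3); eliminate route B.
Column defend A is strictly dominated by defend C for General Y (-1<2); eliminate defend A.
Only (route A, defend C) remains, with payoff -1.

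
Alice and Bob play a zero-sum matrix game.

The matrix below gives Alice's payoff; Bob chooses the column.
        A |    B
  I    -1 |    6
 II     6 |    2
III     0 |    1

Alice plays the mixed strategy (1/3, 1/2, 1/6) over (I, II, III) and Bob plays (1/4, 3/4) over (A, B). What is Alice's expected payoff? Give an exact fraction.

73/24

Against (1/4, 3/4), each row's expected payoff is I: 17/4; II: 3; III: 3/4.
Taking the (1/3, 1/2, 1/6)-weighted average: (1/3)·(17/4) + (1/2)·(3) + (1/6)·(3/4) = 73/24.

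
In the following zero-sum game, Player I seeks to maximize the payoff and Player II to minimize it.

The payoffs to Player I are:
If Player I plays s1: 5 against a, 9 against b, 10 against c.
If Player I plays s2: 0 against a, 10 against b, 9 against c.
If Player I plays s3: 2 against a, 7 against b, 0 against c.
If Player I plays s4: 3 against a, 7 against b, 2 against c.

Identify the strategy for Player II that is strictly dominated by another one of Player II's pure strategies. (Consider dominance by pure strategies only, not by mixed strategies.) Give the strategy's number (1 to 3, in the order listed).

Player II prefers columns that give Player I less. Compare b with a: 5 < 9, 0 < 10, 2 < 7, 3 < 7.
So a strictly dominates b for Player II; b is strictly dominated.

2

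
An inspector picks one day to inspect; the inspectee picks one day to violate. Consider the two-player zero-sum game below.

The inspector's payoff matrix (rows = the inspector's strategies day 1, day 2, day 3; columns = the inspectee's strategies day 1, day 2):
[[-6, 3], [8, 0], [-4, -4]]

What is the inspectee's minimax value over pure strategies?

3

The worst case (largest entry) in each column is day 1: 8, day 2: 3.
The best (smallest) of these is 3.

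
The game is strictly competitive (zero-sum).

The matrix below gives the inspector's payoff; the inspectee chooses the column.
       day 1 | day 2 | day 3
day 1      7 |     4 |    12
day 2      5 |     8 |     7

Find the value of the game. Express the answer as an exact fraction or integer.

6

Column day 3 is strictly dominated by day 1 for the inspectee (it gives the inspector more in every row).
The remaining 2×2 game on (day 1, day 2) × (day 1, day 2) has no saddle point. Let the inspector play day 1 with probability p; indifference gives 7p + 5(1−p) = 4p + 8(1−p), so p = 1/2.
Similarly the inspectee's optimal q on day 1 is 2/3, and the value is 7·(2/3) + (4)·(1/3) = 6.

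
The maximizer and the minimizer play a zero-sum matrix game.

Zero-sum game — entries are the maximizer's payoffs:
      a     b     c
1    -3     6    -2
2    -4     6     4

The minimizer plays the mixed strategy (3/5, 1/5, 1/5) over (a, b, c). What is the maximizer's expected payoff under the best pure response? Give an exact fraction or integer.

1: (-3)·(3/5) + (6)·(1/5) + (-2)·(1/5) = -1.
2: (-4)·(3/5) + (6)·(1/5) + (4)·(1/5) = -2/5.
The best pure response is 2 with expected payoff -2/5.

-2/5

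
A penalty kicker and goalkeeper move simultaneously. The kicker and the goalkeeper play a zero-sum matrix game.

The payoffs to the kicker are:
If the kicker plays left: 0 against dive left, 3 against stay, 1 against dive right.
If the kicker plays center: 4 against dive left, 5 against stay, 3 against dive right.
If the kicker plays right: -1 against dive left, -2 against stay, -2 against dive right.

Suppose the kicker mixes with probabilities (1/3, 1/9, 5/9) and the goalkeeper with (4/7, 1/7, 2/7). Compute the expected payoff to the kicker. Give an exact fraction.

-8/63

Against (4/7, 1/7, 2/7), each row's expected payoff is left: 5/7; center: 27/7; right: -10/7.
Taking the (1/3, 1/9, 5/9)-weighted average: (1/3)·(5/7) + (1/9)·(27/7) + (5/9)·(-10/7) = -8/63.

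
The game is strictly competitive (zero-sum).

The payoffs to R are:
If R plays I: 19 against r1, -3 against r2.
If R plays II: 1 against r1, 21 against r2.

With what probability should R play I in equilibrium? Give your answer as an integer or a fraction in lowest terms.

10/21

Row minima are -3 and 1, so R's maximin is 1; column maxima are 19 and 21, so C's minimax is 19. These differ, so the equilibrium is in mixed strategies.
Let R play I with probability p. C is indifferent when 19p + (1−p) = −3p + 21(1−p), giving p = 10/21.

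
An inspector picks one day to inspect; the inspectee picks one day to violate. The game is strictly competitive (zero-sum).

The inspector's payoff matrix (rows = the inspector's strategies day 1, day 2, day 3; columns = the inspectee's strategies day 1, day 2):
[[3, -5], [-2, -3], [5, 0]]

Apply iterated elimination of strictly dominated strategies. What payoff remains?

Row day 1 is strictly dominated by row day 3 (5>3, 0>-5); eliminate day 1.
Column day 1 is strictly dominated by day 2 for the inspectee (-3<-2, 0<5); eliminate day 1.
Row day 2 is strictly dominated by row day 3 (0>-3); eliminate day 2.
Only (day 3, day 2) remains, with payoff 0.

0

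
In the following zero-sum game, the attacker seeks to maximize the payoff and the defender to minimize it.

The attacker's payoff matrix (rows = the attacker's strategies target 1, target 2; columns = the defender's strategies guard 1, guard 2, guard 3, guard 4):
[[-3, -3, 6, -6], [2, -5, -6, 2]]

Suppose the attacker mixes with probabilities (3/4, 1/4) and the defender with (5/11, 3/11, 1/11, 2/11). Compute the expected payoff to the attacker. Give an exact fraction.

Against (5/11, 3/11, 1/11, 2/11), each row's expected payoff is target 1: -30/11; target 2: -7/11.
Taking the (3/4, 1/4)-weighted average: (3/4)·(-30/11) + (1/4)·(-7/11) = -97/44.

-97/44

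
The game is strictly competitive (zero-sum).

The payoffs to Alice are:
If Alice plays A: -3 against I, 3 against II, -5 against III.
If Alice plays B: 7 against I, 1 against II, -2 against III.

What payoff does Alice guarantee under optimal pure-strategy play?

-2

Row minima: -5, -2 → Alice's maximin is -2.
Column maxima: 7, 3, -2 → Bob's minimax is -2.
They coincide at (B, III), so the value is -2.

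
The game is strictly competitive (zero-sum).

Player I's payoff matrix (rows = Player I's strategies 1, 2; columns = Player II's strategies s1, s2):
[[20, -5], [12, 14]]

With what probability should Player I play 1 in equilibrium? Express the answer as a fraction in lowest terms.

Row minima are -5 and 12, so Player I's maximin is 12; column maxima are 20 and 14, so Player II's minimax is 14. These differ, so the equilibrium is in mixed strategies.
Let Player I play 1 with probability p. Player II is indifferent when 20p + 12(1−p) = −5p + 14(1−p), giving p = 2/27.

2/27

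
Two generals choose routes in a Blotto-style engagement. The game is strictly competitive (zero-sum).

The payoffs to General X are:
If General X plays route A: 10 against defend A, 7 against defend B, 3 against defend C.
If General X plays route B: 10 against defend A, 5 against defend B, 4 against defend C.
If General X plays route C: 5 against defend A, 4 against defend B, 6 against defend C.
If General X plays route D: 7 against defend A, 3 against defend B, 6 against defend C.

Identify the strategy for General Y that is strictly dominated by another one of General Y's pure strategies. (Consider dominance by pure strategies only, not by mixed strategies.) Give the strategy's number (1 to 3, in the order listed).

General Y prefers columns that give General X less. Compare defend A with defend B: 7 < 10, 5 < 10, 4 < 5, 3 < 7.
So defend B strictly dominates defend A for General Y; defend A is strictly dominated.

1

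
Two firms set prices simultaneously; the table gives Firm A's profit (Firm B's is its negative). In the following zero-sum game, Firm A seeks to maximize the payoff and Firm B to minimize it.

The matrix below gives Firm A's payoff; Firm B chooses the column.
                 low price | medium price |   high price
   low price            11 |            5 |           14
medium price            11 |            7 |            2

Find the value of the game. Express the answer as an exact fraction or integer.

Column low price is strictly dominated by medium price for Firm B (it gives Firm A more in every row).
The remaining 2×2 game on (low price, medium price) × (medium price, high price) has no saddle point. Let Firm A play low price with probability p; indifference gives 5p + 7(1−p) = 14p + 2(1−p), so p = 5/14.
Similarly Firm B's optimal q on medium price is 6/7, and the value is 5·(6/7) + (14)·(1/7) = 44/7.

44/7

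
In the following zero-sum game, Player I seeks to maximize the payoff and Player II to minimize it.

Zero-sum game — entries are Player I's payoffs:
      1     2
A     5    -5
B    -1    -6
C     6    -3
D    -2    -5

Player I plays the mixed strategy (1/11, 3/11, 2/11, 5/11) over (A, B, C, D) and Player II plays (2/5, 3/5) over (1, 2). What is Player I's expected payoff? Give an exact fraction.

-14/5

Against (2/5, 3/5), each row's expected payoff is A: -1; B: -4; C: 3/5; D: -19/5.
Taking the (1/11, 3/11, 2/11, 5/11)-weighted average: (1/11)·(-1) + (3/11)·(-4) + (2/11)·(3/5) + (5/11)·(-19/5) = -14/5.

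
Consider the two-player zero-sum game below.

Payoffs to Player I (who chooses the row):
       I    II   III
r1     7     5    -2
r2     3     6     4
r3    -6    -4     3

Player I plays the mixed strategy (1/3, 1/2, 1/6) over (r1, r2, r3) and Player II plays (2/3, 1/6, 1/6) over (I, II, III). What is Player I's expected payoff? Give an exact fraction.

103/36

Against (2/3, 1/6, 1/6), each row's expected payoff is r1: 31/6; r2: 11/3; r3: -25/6.
Taking the (1/3, 1/2, 1/6)-weighted average: (1/3)·(31/6) + (1/2)·(11/3) + (1/6)·(-25/6) = 103/36.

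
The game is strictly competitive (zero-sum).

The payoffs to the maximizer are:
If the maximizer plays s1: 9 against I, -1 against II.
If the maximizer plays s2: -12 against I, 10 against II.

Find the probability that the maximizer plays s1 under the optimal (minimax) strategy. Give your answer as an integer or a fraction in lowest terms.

Row minima are -1 and -12, so the maximizer's maximin is -1; column maxima are 9 and 10, so the minimizer's minimax is 9. These differ, so the equilibrium is in mixed strategies.
Let the maximizer play s1 with probability p. The minimizer is indifferent when 9p − 12(1−p) = −p + 10(1−p), giving p = 11/16.

11/16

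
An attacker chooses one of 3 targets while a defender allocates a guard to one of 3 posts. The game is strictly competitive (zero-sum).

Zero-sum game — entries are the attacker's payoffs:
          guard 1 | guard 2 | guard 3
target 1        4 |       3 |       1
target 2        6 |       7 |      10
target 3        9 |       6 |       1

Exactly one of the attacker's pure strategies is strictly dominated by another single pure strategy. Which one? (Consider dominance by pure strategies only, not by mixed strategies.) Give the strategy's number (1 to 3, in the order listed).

1

Compare target 1 with target 2: 6 > 4, 7 > 3, 10 > 1.
So target 2 strictly dominates target 1 for the attacker; target 1 is strictly dominated.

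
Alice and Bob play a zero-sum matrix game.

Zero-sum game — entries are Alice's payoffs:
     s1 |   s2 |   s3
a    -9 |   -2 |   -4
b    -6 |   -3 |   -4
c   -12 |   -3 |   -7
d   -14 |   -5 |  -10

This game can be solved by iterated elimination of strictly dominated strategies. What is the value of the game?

-6

Row d is strictly dominated by row a (-9>-14, -2>-5, -4>-10); eliminate d.
Column s2 is strictly dominated by s1 for Bob (-9<-2, -6<-3, -12<-3); eliminate s2.
Column s3 is strictly dominated by s1 for Bob (-9<-4, -6<-4, -12<-7); eliminate s3.
Row c is strictly dominated by row a (-9>-12); eliminate c.
Row a is strictly dominated by row b (-6>-9); eliminate a.
Only (b, s1) remains, with payoff -6.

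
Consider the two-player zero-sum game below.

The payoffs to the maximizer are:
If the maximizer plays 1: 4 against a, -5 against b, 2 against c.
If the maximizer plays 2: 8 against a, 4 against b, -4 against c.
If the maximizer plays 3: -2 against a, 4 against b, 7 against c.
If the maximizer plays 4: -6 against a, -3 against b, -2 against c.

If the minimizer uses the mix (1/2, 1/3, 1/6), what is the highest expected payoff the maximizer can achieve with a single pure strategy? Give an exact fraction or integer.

14/3

1: (4)·(1/2) + (-5)·(1/3) + (2)·(1/6) = 2/3.
2: (8)·(1/2) + (4)·(1/3) + (-4)·(1/6) = 14/3.
3: (-2)·(1/2) + (4)·(1/3) + (7)·(1/6) = 3/2.
4: (-6)·(1/2) + (-3)·(1/3) + (-2)·(1/6) = -13/3.
The best pure response is 2 with expected payoff 14/3.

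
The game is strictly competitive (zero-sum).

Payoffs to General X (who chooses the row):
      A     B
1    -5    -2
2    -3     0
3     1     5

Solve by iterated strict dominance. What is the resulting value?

Column B is strictly dominated by A for General Y (-5<-2, -3<0, 1<5); eliminate B.
Row 2 is strictly dominated by row 3 (1>-3); eliminate 2.
Row 1 is strictly dominated by row 3 (1>-5); eliminate 1.
Only (3, A) remains, with payoff 1.

1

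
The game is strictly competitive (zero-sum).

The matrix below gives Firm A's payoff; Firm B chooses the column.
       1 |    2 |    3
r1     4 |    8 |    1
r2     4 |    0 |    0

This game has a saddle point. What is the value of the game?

1

Row minima: 1, 0 → Firm A's maximin is 1.
Column maxima: 4, 8, 1 → Firm B's minimax is 1.
They coincide at (r1, 3), so the value is 1.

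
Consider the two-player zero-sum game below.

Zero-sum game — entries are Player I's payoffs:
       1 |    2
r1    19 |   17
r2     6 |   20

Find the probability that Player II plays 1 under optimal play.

Row minima are 17 and 6, so Player I's maximin is 17; column maxima are 19 and 20, so Player II's minimax is 19. These differ, so the equilibrium is in mixed strategies.
Let Player II play 1 with probability q. Player I is indifferent when 19q + 17(1−q) = 6q + 20(1−q), giving q = 3/16.

3/16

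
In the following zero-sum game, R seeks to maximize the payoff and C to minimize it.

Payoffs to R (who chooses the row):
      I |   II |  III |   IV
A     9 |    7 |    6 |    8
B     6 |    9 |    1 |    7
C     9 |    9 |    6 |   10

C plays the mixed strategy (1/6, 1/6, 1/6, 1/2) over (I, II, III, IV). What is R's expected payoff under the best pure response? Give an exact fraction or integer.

9

A: (9)·(1/6) + (7)·(1/6) + (6)·(1/6) + (8)·(1/2) = 23/3.
B: (6)·(1/6) + (9)·(1/6) + (1)·(1/6) + (7)·(1/2) = 37/6.
C: (9)·(1/6) + (9)·(1/6) + (6)·(1/6) + (10)·(1/2) = 9.
The best pure response is C with expected payoff 9.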